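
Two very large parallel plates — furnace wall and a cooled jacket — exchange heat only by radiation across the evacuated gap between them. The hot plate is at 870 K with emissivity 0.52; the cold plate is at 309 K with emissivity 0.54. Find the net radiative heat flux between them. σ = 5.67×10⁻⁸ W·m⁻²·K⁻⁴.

q ≈ 11500 W/m²

For two infinite grey parallel plates, q = σ(T₁⁴ − T₂⁴)/(1/ε₁ + 1/ε₂ − 1).
T₁⁴ − T₂⁴ = 5.729×10¹¹ − 9.117×10⁹ = 5.638×10¹¹ K⁴.
1/ε₁ + 1/ε₂ − 1 = 1.923 + 1.852 − 1 = 2.775.
q = 5.67×10⁻⁸ × 5.638×10¹¹ / 2.775.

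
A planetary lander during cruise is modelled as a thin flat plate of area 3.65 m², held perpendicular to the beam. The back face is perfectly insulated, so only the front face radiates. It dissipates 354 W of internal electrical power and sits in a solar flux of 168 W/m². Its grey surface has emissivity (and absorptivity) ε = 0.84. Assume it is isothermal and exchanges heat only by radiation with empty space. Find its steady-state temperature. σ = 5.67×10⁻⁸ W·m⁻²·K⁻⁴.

At steady state, absorbed solar power + internal power = radiated power.
Absorbed: α·S·A_cross = 0.84·168·3.650 = 515.1 W (cross-section A).
Total input = 515.1 + 354 = 869.1 W.
Radiated: εσ·A_surf·T⁴ with A_surf = A = 3.650 m².
T⁴ = 869.1/(0.84·5.67×10⁻⁸·3.650) = 4.999×10⁹ K⁴.

T ≈ 266 K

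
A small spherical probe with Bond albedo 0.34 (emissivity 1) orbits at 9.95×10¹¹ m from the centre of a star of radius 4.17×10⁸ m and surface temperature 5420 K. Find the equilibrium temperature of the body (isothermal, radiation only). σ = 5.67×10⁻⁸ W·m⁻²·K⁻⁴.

The star's surface emits σT_*⁴; at distance d the flux is S = σT_*⁴(R_*/d)².
S = 5.67×10⁻⁸·(5420)⁴·(4.17×10⁸/9.95×10¹¹)² = 8.594 W/m².
For an isothermal sphere T⁴ = (1−a)S/(4σ) = 2.501×10⁷ K⁴.

T ≈ 70.7 K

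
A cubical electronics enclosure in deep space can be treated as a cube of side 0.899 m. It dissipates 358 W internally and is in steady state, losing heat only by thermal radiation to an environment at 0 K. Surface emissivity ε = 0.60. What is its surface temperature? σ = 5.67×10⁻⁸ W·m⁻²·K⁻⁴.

T ≈ 216 K

Steady state: internal power = radiated power, P = εσA T⁴.
Radiating area A = 6L² = 4.849 m².
T⁴ = P/(εσA) = 358/(0.60·5.67×10⁻⁸·4.849) = 2.170×10⁹ K⁴.
T = (2.170×10⁹)^(1/4).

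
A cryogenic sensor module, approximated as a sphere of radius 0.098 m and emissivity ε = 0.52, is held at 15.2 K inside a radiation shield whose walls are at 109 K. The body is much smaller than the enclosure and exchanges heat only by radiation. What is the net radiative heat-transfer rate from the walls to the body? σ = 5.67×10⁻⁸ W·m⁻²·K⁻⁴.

For a small grey body in a large enclosure: P_net = εσA(T_body⁴ − T_wall⁴).
A = 4πr² = 0.1207 m²; T_body⁴ − T_wall⁴ = 53380 − 1.412×10⁸ = -1.411×10⁸ K⁴.
|P_net| = 0.52·5.67×10⁻⁸·0.1207·1.411×10⁸.

P_net ≈ 0.502 W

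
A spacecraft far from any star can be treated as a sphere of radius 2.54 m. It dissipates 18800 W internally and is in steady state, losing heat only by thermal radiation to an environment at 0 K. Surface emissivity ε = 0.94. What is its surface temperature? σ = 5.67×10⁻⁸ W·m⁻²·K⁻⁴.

T ≈ 257 K

Steady state: internal power = radiated power, P = εσA T⁴.
Radiating area A = 4πr² = 81.07 m².
T⁴ = P/(εσA) = 18800/(0.94·5.67×10⁻⁸·81.07) = 4.351×10⁹ K⁴.
T = (4.351×10⁹)^(1/4).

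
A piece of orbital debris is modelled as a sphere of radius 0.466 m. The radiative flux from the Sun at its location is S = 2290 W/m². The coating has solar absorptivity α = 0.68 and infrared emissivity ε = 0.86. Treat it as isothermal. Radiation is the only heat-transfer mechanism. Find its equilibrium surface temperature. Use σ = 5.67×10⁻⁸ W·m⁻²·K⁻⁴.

T ≈ 299 K

At equilibrium, absorbed power = emitted power.
Absorbing cross-section = πr² = 0.6822 m²; emitting surface = 4πr² = 2.729 m² (ratio 4).
αS·A_cross = εσ·A_surf·T⁴  ⇒  T⁴ = αS/(ε·4σ).
T⁴ = 0.680·2290/(0.86·4·5.67×10⁻⁸) = 7.984×10⁹ K⁴.
T = (7.984×10⁹)^(1/4).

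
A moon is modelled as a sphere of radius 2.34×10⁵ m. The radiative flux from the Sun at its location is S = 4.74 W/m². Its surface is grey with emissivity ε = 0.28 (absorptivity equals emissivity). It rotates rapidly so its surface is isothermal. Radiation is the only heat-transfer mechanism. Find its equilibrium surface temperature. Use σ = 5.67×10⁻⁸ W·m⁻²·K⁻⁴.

T ≈ 67.6 K

At equilibrium, absorbed power = emitted power.
Absorbing cross-section = πr² = 1.720×10¹¹ m²; emitting surface = 4πr² = 6.881×10¹¹ m² (ratio 4).
εS·A_cross = εσ·A_surf·T⁴  ⇒  T⁴ = S/(4σ)   (ε cancels).
T⁴ = 4.74/(4·5.67×10⁻⁸) = 2.090×10⁷ K⁴.
T = (2.090×10⁷)^(1/4).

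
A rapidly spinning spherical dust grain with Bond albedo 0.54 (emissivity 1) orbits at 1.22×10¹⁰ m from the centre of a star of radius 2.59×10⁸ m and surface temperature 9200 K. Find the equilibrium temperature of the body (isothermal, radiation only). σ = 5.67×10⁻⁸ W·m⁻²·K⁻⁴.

The star's surface emits σT_*⁴; at distance d the flux is S = σT_*⁴(R_*/d)².
S = 5.67×10⁻⁸·(9200)⁴·(2.59×10⁸/1.22×10¹⁰)² = 1.831×10⁵ W/m².
For an isothermal sphere T⁴ = (1−a)S/(4σ) = 3.713×10¹¹ K⁴.

T ≈ 781 K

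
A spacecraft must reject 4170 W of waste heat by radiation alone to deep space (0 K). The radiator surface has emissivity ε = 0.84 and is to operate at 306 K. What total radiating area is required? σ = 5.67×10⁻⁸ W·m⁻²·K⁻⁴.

P = εσA T⁴ ⇒ A = P/(εσT⁴).
T⁴ = 8.768×10⁹ K⁴.
A = 4170/(0.84 × 5.67×10⁻⁸ × 8.768×10⁹).

A ≈ 9.99 m²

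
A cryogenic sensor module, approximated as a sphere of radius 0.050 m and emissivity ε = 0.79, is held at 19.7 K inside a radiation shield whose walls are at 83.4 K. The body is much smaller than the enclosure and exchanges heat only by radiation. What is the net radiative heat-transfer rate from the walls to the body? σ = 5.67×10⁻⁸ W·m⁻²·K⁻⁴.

P_net ≈ 0.0679 W

For a small grey body in a large enclosure: P_net = εσA(T_body⁴ − T_wall⁴).
A = 4πr² = 0.03142 m²; T_body⁴ − T_wall⁴ = 1.506×10⁵ − 4.838×10⁷ = -4.823×10⁷ K⁴.
|P_net| = 0.79·5.67×10⁻⁸·0.03142·4.823×10⁷.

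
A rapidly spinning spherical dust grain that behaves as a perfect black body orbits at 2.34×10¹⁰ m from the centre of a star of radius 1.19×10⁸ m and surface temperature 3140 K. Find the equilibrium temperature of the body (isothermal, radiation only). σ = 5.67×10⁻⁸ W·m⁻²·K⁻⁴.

The star's surface emits σT_*⁴; at distance d the flux is S = σT_*⁴(R_*/d)².
S = 5.67×10⁻⁸·(3140)⁴·(1.19×10⁸/2.34×10¹⁰)² = 142.5 W/m².
For an isothermal sphere T⁴ = (1−a)S/(4σ) = 6.285×10⁸ K⁴.

T ≈ 158 K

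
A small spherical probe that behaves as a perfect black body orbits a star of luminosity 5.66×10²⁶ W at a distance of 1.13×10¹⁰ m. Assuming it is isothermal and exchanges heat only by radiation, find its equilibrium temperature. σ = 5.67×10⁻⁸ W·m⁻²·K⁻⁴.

T ≈ 1120 K

First find the stellar flux at distance d: S = L/(4πd²) = 5.66×10²⁶/(4π·(1.13×10¹⁰)²) = 3.527×10⁵ W/m².
For an isothermal sphere, absorbed (1−a)S·πr² = emitted σ·4πr²·T⁴, so T⁴ = (1−a)S/(4σ).
T⁴ = 1.00·3.527×10⁵/(4·5.67×10⁻⁸) = 1.555×10¹² K⁴.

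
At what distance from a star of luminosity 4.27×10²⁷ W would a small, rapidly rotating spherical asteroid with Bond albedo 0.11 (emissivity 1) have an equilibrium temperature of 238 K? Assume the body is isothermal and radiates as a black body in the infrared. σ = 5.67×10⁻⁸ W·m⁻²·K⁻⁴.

d ≈ 6.45×10¹¹ m

For an isothermal black-emitting sphere, (1−a)S·πr² = σ·4πr²·T⁴ ⇒ S = 4σT⁴/(1−a).
S = 4·5.67×10⁻⁸·(238)⁴/0.890 = 817.6 W/m².
Flux falls as S = L/(4πd²), so d = √(L/(4πS)) = √(4.27×10²⁷/(4π·817.6)).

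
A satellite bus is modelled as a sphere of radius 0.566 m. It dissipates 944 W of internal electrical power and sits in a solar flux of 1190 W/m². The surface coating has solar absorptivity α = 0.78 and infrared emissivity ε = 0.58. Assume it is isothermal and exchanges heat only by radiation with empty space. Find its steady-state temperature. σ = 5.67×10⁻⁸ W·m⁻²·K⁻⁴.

T ≈ 345 K

At steady state, absorbed solar power + internal power = radiated power.
Absorbed: α·S·A_cross = 0.78·1190·1.006 = 934.2 W (cross-section πr²).
Total input = 934.2 + 944 = 1878 W.
Radiated: εσ·A_surf·T⁴ with A_surf = 4πr² = 4.026 m².
T⁴ = 1878/(0.58·5.67×10⁻⁸·4.026) = 1.419×10¹⁰ K⁴.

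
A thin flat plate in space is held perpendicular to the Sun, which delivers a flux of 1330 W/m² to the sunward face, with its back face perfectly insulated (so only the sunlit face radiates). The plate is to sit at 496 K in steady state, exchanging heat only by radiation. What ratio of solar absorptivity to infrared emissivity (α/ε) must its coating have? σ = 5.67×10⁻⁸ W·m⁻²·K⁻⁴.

Balance: αS·A = εσ·1A·T⁴ ⇒ α/ε = σT⁴/S.
α/ε = 5.67×10⁻⁸·(496)⁴/1330 = 5.67×10⁻⁸·6.052×10¹⁰/1330.

α/ε ≈ 2.58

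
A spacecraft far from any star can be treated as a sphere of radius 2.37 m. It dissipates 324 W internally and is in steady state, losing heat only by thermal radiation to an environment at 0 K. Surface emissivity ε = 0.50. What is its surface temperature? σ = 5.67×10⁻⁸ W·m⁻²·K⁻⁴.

Steady state: internal power = radiated power, P = εσA T⁴.
Radiating area A = 4πr² = 70.58 m².
T⁴ = P/(εσA) = 324/(0.50·5.67×10⁻⁸·70.58) = 1.619×10⁸ K⁴.
T = (1.619×10⁸)^(1/4).

T ≈ 113 K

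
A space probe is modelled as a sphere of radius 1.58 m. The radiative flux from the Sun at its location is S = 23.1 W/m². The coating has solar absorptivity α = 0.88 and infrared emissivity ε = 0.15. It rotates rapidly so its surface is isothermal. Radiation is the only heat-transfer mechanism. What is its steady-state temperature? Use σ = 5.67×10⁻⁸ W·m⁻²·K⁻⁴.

T ≈ 156 K

At equilibrium, absorbed power = emitted power.
Absorbing cross-section = πr² = 7.843 m²; emitting surface = 4πr² = 31.37 m² (ratio 4).
αS·A_cross = εσ·A_surf·T⁴  ⇒  T⁴ = αS/(ε·4σ).
T⁴ = 0.880·23.1/(0.15·4·5.67×10⁻⁸) = 5.975×10⁸ K⁴.
T = (5.975×10⁸)^(1/4).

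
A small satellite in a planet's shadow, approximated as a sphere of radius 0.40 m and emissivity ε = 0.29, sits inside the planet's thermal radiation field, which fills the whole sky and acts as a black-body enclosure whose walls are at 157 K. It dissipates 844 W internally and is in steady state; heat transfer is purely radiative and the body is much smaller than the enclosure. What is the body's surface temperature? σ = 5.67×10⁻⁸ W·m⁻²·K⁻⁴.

For a small grey body in a large enclosure, net radiated power = εσA(T⁴ − T_w⁴).
Steady state: P = εσA(T⁴ − T_w⁴) with A = 4πr² = 2.011 m².
T⁴ = P/(εσA) + T_w⁴ = 844/(0.29·5.67×10⁻⁸·2.011) + (157)⁴
    = 2.553×10¹⁰ + 6.076×10⁸ = 2.614×10¹⁰ K⁴.

T ≈ 402 K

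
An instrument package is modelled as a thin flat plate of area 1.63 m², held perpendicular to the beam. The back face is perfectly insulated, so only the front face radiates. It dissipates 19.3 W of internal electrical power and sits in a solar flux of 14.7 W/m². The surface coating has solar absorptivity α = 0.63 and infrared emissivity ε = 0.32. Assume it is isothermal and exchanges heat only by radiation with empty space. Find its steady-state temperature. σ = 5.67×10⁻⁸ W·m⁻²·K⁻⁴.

T ≈ 185 K

At steady state, absorbed solar power + internal power = radiated power.
Absorbed: α·S·A_cross = 0.63·14.7·1.630 = 15.10 W (cross-section A).
Total input = 15.10 + 19.3 = 34.40 W.
Radiated: εσ·A_surf·T⁴ with A_surf = A = 1.630 m².
T⁴ = 34.40/(0.32·5.67×10⁻⁸·1.630) = 1.163×10⁹ K⁴.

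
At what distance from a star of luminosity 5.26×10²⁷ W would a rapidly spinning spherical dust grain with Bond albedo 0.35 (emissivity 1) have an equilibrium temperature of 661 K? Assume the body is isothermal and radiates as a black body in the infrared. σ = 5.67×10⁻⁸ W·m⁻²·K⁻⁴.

For an isothermal black-emitting sphere, (1−a)S·πr² = σ·4πr²·T⁴ ⇒ S = 4σT⁴/(1−a).
S = 4·5.67×10⁻⁸·(661)⁴/0.650 = 66610 W/m².
Flux falls as S = L/(4πd²), so d = √(L/(4πS)) = √(5.26×10²⁷/(4π·66610)).

d ≈ 7.93×10¹⁰ m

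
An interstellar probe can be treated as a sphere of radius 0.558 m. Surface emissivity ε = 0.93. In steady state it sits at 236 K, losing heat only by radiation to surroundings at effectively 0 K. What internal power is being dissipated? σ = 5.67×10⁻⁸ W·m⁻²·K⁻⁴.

P ≈ 640 W

Steady state: P = εσA T⁴.
A = 4πr² = 3.913 m²; T⁴ = (236)⁴ = 3.102×10⁹ K⁴.
P = 0.93 × 5.67×10⁻⁸ × 3.913 × 3.102×10⁹.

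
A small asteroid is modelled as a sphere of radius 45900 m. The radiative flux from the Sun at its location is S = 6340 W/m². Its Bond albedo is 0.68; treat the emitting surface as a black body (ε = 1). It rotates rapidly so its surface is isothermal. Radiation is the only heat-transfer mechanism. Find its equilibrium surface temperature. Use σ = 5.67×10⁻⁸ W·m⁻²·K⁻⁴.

At equilibrium, absorbed power = emitted power.
Absorbing cross-section = πr² = 6.619×10⁹ m²; emitting surface = 4πr² = 2.647×10¹⁰ m² (ratio 4).
(1−a)S·A_cross = εσ·A_surf·T⁴  ⇒  T⁴ = (1−a)S/(4σ).
T⁴ = 0.320·6340/(4·5.67×10⁻⁸) = 8.945×10⁹ K⁴.
T = (8.945×10⁹)^(1/4).

T ≈ 308 K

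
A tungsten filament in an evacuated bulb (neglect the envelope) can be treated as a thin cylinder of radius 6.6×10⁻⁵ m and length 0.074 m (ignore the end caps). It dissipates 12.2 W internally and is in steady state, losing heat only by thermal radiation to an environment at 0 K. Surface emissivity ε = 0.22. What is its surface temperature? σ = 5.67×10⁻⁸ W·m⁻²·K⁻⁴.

Steady state: internal power = radiated power, P = εσA T⁴.
Radiating area A = 2πrL = 3.069×10⁻⁵ m².
T⁴ = P/(εσA) = 12.2/(0.22·5.67×10⁻⁸·3.069×10⁻⁵) = 3.187×10¹³ K⁴.
T = (3.187×10¹³)^(1/4).

T ≈ 2380 K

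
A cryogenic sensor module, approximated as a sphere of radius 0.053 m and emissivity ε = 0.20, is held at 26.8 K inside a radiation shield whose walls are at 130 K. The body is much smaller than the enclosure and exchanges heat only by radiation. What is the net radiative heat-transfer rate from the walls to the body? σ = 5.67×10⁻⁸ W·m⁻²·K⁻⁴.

For a small grey body in a large enclosure: P_net = εσA(T_body⁴ − T_wall⁴).
A = 4πr² = 0.03530 m²; T_body⁴ − T_wall⁴ = 5.159×10⁵ − 2.856×10⁸ = -2.851×10⁸ K⁴.
|P_net| = 0.20·5.67×10⁻⁸·0.03530·2.851×10⁸.

P_net ≈ 0.114 W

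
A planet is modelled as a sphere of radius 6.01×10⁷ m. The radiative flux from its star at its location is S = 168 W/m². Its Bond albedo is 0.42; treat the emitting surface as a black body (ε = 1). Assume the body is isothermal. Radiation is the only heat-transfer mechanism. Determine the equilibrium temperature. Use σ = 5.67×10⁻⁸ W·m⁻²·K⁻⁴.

T ≈ 144 K

At equilibrium, absorbed power = emitted power.
Absorbing cross-section = πr² = 1.135×10¹⁶ m²; emitting surface = 4πr² = 4.539×10¹⁶ m² (ratio 4).
(1−a)S·A_cross = εσ·A_surf·T⁴  ⇒  T⁴ = (1−a)S/(4σ).
T⁴ = 0.580·168/(4·5.67×10⁻⁸) = 4.296×10⁸ K⁴.
T = (4.296×10⁸)^(1/4).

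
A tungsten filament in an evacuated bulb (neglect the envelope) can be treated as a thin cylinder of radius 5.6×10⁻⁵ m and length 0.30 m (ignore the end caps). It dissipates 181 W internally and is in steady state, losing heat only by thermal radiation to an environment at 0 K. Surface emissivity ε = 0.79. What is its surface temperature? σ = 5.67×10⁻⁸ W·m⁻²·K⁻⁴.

T ≈ 2490 K

Steady state: internal power = radiated power, P = εσA T⁴.
Radiating area A = 2πrL = 1.056×10⁻⁴ m².
T⁴ = P/(εσA) = 181/(0.79·5.67×10⁻⁸·1.056×10⁻⁴) = 3.828×10¹³ K⁴.
T = (3.828×10¹³)^(1/4).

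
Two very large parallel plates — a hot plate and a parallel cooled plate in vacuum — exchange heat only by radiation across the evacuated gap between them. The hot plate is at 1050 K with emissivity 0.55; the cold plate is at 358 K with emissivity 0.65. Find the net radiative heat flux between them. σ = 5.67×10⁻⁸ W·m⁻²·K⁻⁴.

For two infinite grey parallel plates, q = σ(T₁⁴ − T₂⁴)/(1/ε₁ + 1/ε₂ − 1).
T₁⁴ − T₂⁴ = 1.216×10¹² − 1.643×10¹⁰ = 1.199×10¹² K⁴.
1/ε₁ + 1/ε₂ − 1 = 1.818 + 1.538 − 1 = 2.357.
q = 5.67×10⁻⁸ × 1.199×10¹² / 2.357.

q ≈ 28800 W/m²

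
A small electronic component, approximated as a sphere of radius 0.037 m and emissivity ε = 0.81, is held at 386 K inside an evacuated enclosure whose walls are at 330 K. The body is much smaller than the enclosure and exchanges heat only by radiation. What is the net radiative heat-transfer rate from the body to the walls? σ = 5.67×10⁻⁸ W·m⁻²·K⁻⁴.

P_net ≈ 8.17 W

For a small grey body in a large enclosure: P_net = εσA(T_body⁴ − T_wall⁴).
A = 4πr² = 0.01720 m²; T_body⁴ − T_wall⁴ = 2.220×10¹⁰ − 1.186×10¹⁰ = 1.034×10¹⁰ K⁴.
|P_net| = 0.81·5.67×10⁻⁸·0.01720·1.034×10¹⁰.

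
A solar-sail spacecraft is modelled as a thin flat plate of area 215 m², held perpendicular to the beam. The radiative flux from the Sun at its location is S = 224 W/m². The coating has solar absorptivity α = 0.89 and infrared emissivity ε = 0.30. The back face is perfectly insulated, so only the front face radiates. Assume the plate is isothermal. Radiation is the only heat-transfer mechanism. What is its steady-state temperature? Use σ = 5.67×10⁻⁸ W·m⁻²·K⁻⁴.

At equilibrium, absorbed power = emitted power.
Absorbing cross-section = A = 215.0 m²; emitting surface = A = 215.0 m² (ratio 1).
αS·A_cross = εσ·A_surf·T⁴  ⇒  T⁴ = αS/(ε·1σ).
T⁴ = 0.890·224/(0.30·1·5.67×10⁻⁸) = 1.172×10¹⁰ K⁴.
T = (1.172×10¹⁰)^(1/4).

T ≈ 329 K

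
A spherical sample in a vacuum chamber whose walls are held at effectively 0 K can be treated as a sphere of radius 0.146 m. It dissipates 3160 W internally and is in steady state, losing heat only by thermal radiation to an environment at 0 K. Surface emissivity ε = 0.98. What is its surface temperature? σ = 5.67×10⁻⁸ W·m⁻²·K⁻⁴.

T ≈ 679 K

Steady state: internal power = radiated power, P = εσA T⁴.
Radiating area A = 4πr² = 0.2679 m².
T⁴ = P/(εσA) = 3160/(0.98·5.67×10⁻⁸·0.2679) = 2.123×10¹¹ K⁴.
T = (2.123×10¹¹)^(1/4).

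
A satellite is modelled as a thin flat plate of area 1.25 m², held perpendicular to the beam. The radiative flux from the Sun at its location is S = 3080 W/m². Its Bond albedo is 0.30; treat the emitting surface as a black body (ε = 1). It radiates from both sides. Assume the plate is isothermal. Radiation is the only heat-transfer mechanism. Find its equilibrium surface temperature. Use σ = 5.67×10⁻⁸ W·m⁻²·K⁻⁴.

T ≈ 371 K

At equilibrium, absorbed power = emitted power.
Absorbing cross-section = A = 1.250 m²; emitting surface = 2A = 2.500 m² (ratio 2).
(1−a)S·A_cross = εσ·A_surf·T⁴  ⇒  T⁴ = (1−a)S/(2σ).
T⁴ = 0.700·3080/(2·5.67×10⁻⁸) = 1.901×10¹⁰ K⁴.
T = (1.901×10¹⁰)^(1/4).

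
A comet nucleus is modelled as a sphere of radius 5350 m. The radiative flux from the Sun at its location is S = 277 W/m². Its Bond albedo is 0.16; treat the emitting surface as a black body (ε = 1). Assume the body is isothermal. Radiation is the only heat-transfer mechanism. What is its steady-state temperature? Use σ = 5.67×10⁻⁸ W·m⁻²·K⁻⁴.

T ≈ 179 K

At equilibrium, absorbed power = emitted power.
Absorbing cross-section = πr² = 8.992×10⁷ m²; emitting surface = 4πr² = 3.597×10⁸ m² (ratio 4).
(1−a)S·A_cross = εσ·A_surf·T⁴  ⇒  T⁴ = (1−a)S/(4σ).
T⁴ = 0.840·277/(4·5.67×10⁻⁸) = 1.026×10⁹ K⁴.
T = (1.026×10⁹)^(1/4).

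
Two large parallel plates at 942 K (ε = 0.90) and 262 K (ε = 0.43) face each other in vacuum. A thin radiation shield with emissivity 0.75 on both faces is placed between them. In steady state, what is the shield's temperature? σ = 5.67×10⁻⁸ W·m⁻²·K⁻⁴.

In steady state the net flux on the hot side equals that on the cold side.
σ(T₁⁴−T_s⁴)/D₁ = σ(T_s⁴−T₂⁴)/D₂, with D₁ = 1/ε₁+1/ε_s−1 = 1.444, D₂ = 1/ε_s+1/ε₂−1 = 2.659.
Solve for T_s⁴: T_s⁴ = (D₂·T₁⁴ + D₁·T₂⁴)/(D₁+D₂) = 5.119×10¹¹ K⁴.

T_s ≈ 846 K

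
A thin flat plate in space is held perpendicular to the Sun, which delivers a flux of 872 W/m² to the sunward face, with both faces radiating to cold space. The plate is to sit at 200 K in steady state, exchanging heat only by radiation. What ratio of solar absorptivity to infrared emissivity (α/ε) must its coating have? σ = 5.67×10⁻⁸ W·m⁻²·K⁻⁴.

α/ε ≈ 0.208

Balance: αS·A = εσ·2A·T⁴ ⇒ α/ε = 2σT⁴/S.
α/ε = 2·5.67×10⁻⁸·(200)⁴/872 = 2·5.67×10⁻⁸·1.600×10⁹/872.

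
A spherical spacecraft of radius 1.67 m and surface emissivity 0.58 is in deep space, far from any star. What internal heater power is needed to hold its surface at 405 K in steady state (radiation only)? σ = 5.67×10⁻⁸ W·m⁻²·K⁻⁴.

P ≈ 31000 W

P = εσ·4πr²·T⁴.
4πr² = 35.05 m²; T⁴ = 2.690×10¹⁰ K⁴.
P = 0.58·5.67×10⁻⁸·35.05·2.690×10¹⁰.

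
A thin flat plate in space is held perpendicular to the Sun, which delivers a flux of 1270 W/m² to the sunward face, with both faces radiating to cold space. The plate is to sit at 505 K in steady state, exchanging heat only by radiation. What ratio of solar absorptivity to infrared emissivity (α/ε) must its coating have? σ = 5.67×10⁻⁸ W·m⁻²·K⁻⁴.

α/ε ≈ 5.81

Balance: αS·A = εσ·2A·T⁴ ⇒ α/ε = 2σT⁴/S.
α/ε = 2·5.67×10⁻⁸·(505)⁴/1270 = 2·5.67×10⁻⁸·6.504×10¹⁰/1270.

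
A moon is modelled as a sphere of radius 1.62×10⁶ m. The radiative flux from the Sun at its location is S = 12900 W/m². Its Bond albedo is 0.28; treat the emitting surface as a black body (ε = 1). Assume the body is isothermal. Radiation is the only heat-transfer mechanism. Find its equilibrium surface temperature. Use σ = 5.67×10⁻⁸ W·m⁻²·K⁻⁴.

At equilibrium, absorbed power = emitted power.
Absorbing cross-section = πr² = 8.245×10¹² m²; emitting surface = 4πr² = 3.298×10¹³ m² (ratio 4).
(1−a)S·A_cross = εσ·A_surf·T⁴  ⇒  T⁴ = (1−a)S/(4σ).
T⁴ = 0.720·12900/(4·5.67×10⁻⁸) = 4.095×10¹⁰ K⁴.
T = (4.095×10¹⁰)^(1/4).

T ≈ 450 K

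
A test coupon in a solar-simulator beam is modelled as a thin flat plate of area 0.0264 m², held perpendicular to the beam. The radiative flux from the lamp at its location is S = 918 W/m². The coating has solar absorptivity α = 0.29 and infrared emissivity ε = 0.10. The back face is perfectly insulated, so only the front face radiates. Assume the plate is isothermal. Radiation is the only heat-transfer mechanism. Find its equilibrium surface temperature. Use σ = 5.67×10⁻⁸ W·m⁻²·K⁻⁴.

T ≈ 465 K

At equilibrium, absorbed power = emitted power.
Absorbing cross-section = A = 0.02640 m²; emitting surface = A = 0.02640 m² (ratio 1).
αS·A_cross = εσ·A_surf·T⁴  ⇒  T⁴ = αS/(ε·1σ).
T⁴ = 0.290·918/(0.10·1·5.67×10⁻⁸) = 4.695×10¹⁰ K⁴.
T = (4.695×10¹⁰)^(1/4).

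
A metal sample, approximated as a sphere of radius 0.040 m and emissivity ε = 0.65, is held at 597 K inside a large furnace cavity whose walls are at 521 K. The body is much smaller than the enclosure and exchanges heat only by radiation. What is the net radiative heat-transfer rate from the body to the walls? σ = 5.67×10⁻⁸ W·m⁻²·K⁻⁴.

For a small grey body in a large enclosure: P_net = εσA(T_body⁴ − T_wall⁴).
A = 4πr² = 0.02011 m²; T_body⁴ − T_wall⁴ = 1.270×10¹¹ − 7.368×10¹⁰ = 5.335×10¹⁰ K⁴.
|P_net| = 0.65·5.67×10⁻⁸·0.02011·5.335×10¹⁰.

P_net ≈ 39.5 W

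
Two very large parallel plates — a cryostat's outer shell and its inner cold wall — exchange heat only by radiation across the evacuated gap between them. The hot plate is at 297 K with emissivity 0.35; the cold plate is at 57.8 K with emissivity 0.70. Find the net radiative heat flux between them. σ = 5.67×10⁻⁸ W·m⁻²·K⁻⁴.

For two infinite grey parallel plates, q = σ(T₁⁴ − T₂⁴)/(1/ε₁ + 1/ε₂ − 1).
T₁⁴ − T₂⁴ = 7.781×10⁹ − 1.116×10⁷ = 7.770×10⁹ K⁴.
1/ε₁ + 1/ε₂ − 1 = 2.857 + 1.429 − 1 = 3.286.
q = 5.67×10⁻⁸ × 7.770×10⁹ / 3.286.

q ≈ 134 W/m²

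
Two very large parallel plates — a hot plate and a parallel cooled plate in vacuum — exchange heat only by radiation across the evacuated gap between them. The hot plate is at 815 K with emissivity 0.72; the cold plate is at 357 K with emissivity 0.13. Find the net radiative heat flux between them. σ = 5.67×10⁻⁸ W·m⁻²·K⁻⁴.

q ≈ 2980 W/m²

For two infinite grey parallel plates, q = σ(T₁⁴ − T₂⁴)/(1/ε₁ + 1/ε₂ − 1).
T₁⁴ − T₂⁴ = 4.412×10¹¹ − 1.624×10¹⁰ = 4.250×10¹¹ K⁴.
1/ε₁ + 1/ε₂ − 1 = 1.389 + 7.692 − 1 = 8.081.
q = 5.67×10⁻⁸ × 4.250×10¹¹ / 8.081.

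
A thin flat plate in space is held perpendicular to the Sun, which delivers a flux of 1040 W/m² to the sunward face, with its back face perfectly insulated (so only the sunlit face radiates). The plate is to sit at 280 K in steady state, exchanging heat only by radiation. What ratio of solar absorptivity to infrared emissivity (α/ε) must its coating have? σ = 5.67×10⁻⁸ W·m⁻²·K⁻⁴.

α/ε ≈ 0.335

Balance: αS·A = εσ·1A·T⁴ ⇒ α/ε = σT⁴/S.
α/ε = 5.67×10⁻⁸·(280)⁴/1040 = 5.67×10⁻⁸·6.147×10⁹/1040.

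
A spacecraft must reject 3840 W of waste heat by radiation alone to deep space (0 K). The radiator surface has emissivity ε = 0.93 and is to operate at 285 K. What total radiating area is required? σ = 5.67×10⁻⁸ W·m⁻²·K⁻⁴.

P = εσA T⁴ ⇒ A = P/(εσT⁴).
T⁴ = 6.598×10⁹ K⁴.
A = 3840/(0.93 × 5.67×10⁻⁸ × 6.598×10⁹).

A ≈ 11.0 m²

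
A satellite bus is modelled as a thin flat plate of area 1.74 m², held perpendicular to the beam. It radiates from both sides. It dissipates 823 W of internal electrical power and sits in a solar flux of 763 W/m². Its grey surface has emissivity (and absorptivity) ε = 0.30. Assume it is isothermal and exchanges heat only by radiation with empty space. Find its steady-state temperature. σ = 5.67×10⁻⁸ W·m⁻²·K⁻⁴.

T ≈ 379 K

At steady state, absorbed solar power + internal power = radiated power.
Absorbed: α·S·A_cross = 0.30·763·1.740 = 398.3 W (cross-section A).
Total input = 398.3 + 823 = 1221 W.
Radiated: εσ·A_surf·T⁴ with A_surf = 2A = 3.480 m².
T⁴ = 1221/(0.30·5.67×10⁻⁸·3.480) = 2.063×10¹⁰ K⁴.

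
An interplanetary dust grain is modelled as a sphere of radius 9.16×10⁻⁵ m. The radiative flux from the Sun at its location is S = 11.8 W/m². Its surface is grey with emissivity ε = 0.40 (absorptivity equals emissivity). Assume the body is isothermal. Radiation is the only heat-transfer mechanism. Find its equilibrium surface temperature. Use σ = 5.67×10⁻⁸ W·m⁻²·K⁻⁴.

T ≈ 84.9 K

At equilibrium, absorbed power = emitted power.
Absorbing cross-section = πr² = 2.636×10⁻⁸ m²; emitting surface = 4πr² = 1.054×10⁻⁷ m² (ratio 4).
εS·A_cross = εσ·A_surf·T⁴  ⇒  T⁴ = S/(4σ)   (ε cancels).
T⁴ = 11.8/(4·5.67×10⁻⁸) = 5.203×10⁷ K⁴.
T = (5.203×10⁷)^(1/4).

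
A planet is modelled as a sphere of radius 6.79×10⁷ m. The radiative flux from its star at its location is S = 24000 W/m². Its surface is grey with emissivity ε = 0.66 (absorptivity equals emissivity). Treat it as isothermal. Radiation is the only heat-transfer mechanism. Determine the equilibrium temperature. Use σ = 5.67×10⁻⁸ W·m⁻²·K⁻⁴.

At equilibrium, absorbed power = emitted power.
Absorbing cross-section = πr² = 1.448×10¹⁶ m²; emitting surface = 4πr² = 5.794×10¹⁶ m² (ratio 4).
εS·A_cross = εσ·A_surf·T⁴  ⇒  T⁴ = S/(4σ)   (ε cancels).
T⁴ = 24000/(4·5.67×10⁻⁸) = 1.058×10¹¹ K⁴.
T = (1.058×10¹¹)^(1/4).

T ≈ 570 K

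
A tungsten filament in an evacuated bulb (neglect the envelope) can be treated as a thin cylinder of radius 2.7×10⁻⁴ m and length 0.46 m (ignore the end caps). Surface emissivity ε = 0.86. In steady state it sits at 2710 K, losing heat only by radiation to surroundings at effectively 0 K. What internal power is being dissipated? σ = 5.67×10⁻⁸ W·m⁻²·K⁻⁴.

Steady state: P = εσA T⁴.
A = 2πrL = 7.804×10⁻⁴ m²; T⁴ = (2710)⁴ = 5.394×10¹³ K⁴.
P = 0.86 × 5.67×10⁻⁸ × 7.804×10⁻⁴ × 5.394×10¹³.

P ≈ 2050 W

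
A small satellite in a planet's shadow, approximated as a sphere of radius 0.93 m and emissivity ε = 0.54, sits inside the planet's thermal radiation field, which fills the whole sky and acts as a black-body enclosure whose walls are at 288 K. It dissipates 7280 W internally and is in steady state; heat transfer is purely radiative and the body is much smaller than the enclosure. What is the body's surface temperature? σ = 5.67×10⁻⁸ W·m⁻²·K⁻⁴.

For a small grey body in a large enclosure, net radiated power = εσA(T⁴ − T_w⁴).
Steady state: P = εσA(T⁴ − T_w⁴) with A = 4πr² = 10.87 m².
T⁴ = P/(εσA) + T_w⁴ = 7280/(0.54·5.67×10⁻⁸·10.87) + (288)⁴
    = 2.188×10¹⁰ + 6.880×10⁹ = 2.876×10¹⁰ K⁴.

T ≈ 412 K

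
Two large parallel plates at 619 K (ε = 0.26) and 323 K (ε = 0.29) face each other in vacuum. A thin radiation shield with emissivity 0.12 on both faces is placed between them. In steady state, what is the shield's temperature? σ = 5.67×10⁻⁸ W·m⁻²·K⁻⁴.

In steady state the net flux on the hot side equals that on the cold side.
σ(T₁⁴−T_s⁴)/D₁ = σ(T_s⁴−T₂⁴)/D₂, with D₁ = 1/ε₁+1/ε_s−1 = 11.18, D₂ = 1/ε_s+1/ε₂−1 = 10.78.
Solve for T_s⁴: T_s⁴ = (D₂·T₁⁴ + D₁·T₂⁴)/(D₁+D₂) = 7.762×10¹⁰ K⁴.

T_s ≈ 528 K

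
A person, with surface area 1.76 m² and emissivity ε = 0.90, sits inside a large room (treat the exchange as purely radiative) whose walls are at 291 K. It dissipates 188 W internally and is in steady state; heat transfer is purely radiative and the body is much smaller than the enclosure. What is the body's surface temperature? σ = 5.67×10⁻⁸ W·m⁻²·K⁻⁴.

For a small grey body in a large enclosure, net radiated power = εσA(T⁴ − T_w⁴).
Steady state: P = εσA(T⁴ − T_w⁴) with A = 1.76 m².
T⁴ = P/(εσA) + T_w⁴ = 188/(0.90·5.67×10⁻⁸·1.760) + (291)⁴
    = 2.093×10⁹ + 7.171×10⁹ = 9.264×10⁹ K⁴.

T ≈ 310 K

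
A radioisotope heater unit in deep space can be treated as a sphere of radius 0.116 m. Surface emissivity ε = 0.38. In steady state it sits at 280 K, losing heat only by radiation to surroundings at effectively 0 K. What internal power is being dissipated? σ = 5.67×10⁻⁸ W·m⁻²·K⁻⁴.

P ≈ 22.4 W

Steady state: P = εσA T⁴.
A = 4πr² = 0.1691 m²; T⁴ = (280)⁴ = 6.147×10⁹ K⁴.
P = 0.38 × 5.67×10⁻⁸ × 0.1691 × 6.147×10⁹.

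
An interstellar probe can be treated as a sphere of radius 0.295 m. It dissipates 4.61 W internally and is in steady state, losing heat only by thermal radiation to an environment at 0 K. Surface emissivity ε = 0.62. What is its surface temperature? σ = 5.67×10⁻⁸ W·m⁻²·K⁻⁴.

T ≈ 105 K

Steady state: internal power = radiated power, P = εσA T⁴.
Radiating area A = 4πr² = 1.094 m².
T⁴ = P/(εσA) = 4.61/(0.62·5.67×10⁻⁸·1.094) = 1.199×10⁸ K⁴.
T = (1.199×10⁸)^(1/4).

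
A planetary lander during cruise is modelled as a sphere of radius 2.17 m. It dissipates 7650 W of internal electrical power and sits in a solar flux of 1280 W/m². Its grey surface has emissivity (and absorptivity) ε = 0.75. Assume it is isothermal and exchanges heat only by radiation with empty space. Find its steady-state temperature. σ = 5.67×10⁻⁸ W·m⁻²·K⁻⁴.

At steady state, absorbed solar power + internal power = radiated power.
Absorbed: α·S·A_cross = 0.75·1280·14.79 = 14200 W (cross-section πr²).
Total input = 14200 + 7650 = 21850 W.
Radiated: εσ·A_surf·T⁴ with A_surf = 4πr² = 59.17 m².
T⁴ = 21850/(0.75·5.67×10⁻⁸·59.17) = 8.684×10⁹ K⁴.

T ≈ 305 K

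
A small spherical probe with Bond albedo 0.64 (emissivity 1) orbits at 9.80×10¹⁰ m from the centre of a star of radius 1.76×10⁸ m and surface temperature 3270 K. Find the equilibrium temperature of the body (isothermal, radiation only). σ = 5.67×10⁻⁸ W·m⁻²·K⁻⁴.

T ≈ 75.9 K

The star's surface emits σT_*⁴; at distance d the flux is S = σT_*⁴(R_*/d)².
S = 5.67×10⁻⁸·(3270)⁴·(1.76×10⁸/9.80×10¹⁰)² = 20.91 W/m².
For an isothermal sphere T⁴ = (1−a)S/(4σ) = 3.319×10⁷ K⁴.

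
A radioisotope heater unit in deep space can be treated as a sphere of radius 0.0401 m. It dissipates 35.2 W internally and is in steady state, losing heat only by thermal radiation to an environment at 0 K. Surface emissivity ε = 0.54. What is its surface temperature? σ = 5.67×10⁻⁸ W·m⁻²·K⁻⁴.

T ≈ 488 K

Steady state: internal power = radiated power, P = εσA T⁴.
Radiating area A = 4πr² = 0.02021 m².
T⁴ = P/(εσA) = 35.2/(0.54·5.67×10⁻⁸·0.02021) = 5.689×10¹⁰ K⁴.
T = (5.689×10¹⁰)^(1/4).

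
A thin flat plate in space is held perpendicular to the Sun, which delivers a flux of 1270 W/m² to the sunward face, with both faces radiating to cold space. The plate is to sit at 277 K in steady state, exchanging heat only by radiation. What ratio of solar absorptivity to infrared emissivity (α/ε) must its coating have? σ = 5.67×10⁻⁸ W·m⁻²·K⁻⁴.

Balance: αS·A = εσ·2A·T⁴ ⇒ α/ε = 2σT⁴/S.
α/ε = 2·5.67×10⁻⁸·(277)⁴/1270 = 2·5.67×10⁻⁸·5.887×10⁹/1270.

α/ε ≈ 0.526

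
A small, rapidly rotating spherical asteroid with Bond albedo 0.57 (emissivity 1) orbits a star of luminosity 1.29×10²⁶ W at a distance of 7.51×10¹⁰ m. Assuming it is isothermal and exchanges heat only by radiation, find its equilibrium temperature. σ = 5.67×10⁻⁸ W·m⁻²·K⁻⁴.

First find the stellar flux at distance d: S = L/(4πd²) = 1.29×10²⁶/(4π·(7.51×10¹⁰)²) = 1820 W/m².
For an isothermal sphere, absorbed (1−a)S·πr² = emitted σ·4πr²·T⁴, so T⁴ = (1−a)S/(4σ).
T⁴ = 0.430·1820/(4·5.67×10⁻⁸) = 3.451×10⁹ K⁴.

T ≈ 242 K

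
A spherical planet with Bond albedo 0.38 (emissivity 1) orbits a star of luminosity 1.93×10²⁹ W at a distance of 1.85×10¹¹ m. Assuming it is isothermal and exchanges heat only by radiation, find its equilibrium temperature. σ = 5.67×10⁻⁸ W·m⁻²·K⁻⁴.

T ≈ 1050 K

First find the stellar flux at distance d: S = L/(4πd²) = 1.93×10²⁹/(4π·(1.85×10¹¹)²) = 4.487×10⁵ W/m².
For an isothermal sphere, absorbed (1−a)S·πr² = emitted σ·4πr²·T⁴, so T⁴ = (1−a)S/(4σ).
T⁴ = 0.620·4.487×10⁵/(4·5.67×10⁻⁸) = 1.227×10¹² K⁴.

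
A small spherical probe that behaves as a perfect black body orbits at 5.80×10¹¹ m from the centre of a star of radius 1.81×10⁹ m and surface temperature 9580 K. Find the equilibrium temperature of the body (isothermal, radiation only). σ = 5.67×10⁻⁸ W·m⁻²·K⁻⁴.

The star's surface emits σT_*⁴; at distance d the flux is S = σT_*⁴(R_*/d)².
S = 5.67×10⁻⁸·(9580)⁴·(1.81×10⁹/5.80×10¹¹)² = 4651 W/m².
For an isothermal sphere T⁴ = (1−a)S/(4σ) = 2.051×10¹⁰ K⁴.

T ≈ 378 K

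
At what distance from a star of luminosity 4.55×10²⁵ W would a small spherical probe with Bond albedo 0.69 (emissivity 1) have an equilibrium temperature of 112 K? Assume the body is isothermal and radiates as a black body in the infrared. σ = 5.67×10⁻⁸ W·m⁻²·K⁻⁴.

For an isothermal black-emitting sphere, (1−a)S·πr² = σ·4πr²·T⁴ ⇒ S = 4σT⁴/(1−a).
S = 4·5.67×10⁻⁸·(112)⁴/0.310 = 115.1 W/m².
Flux falls as S = L/(4πd²), so d = √(L/(4πS)) = √(4.55×10²⁵/(4π·115.1)).

d ≈ 1.77×10¹¹ m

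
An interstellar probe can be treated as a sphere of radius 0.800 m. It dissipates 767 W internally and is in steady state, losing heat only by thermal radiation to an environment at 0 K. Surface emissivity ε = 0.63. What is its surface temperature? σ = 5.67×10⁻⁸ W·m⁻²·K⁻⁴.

T ≈ 227 K

Steady state: internal power = radiated power, P = εσA T⁴.
Radiating area A = 4πr² = 8.042 m².
T⁴ = P/(εσA) = 767/(0.63·5.67×10⁻⁸·8.042) = 2.670×10⁹ K⁴.
T = (2.670×10⁹)^(1/4).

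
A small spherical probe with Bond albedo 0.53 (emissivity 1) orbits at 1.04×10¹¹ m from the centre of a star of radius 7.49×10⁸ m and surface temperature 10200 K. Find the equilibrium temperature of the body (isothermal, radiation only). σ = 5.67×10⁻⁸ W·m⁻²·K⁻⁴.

T ≈ 507 K

The star's surface emits σT_*⁴; at distance d the flux is S = σT_*⁴(R_*/d)².
S = 5.67×10⁻⁸·(10200)⁴·(7.49×10⁸/1.04×10¹¹)² = 31830 W/m².
For an isothermal sphere T⁴ = (1−a)S/(4σ) = 6.597×10¹⁰ K⁴.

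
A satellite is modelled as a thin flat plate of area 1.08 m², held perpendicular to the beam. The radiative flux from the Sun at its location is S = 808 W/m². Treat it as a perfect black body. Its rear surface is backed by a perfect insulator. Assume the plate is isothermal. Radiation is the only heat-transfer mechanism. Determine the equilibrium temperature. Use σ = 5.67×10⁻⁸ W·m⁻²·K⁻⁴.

T ≈ 346 K

At equilibrium, absorbed power = emitted power.
Absorbing cross-section = A = 1.080 m²; emitting surface = A = 1.080 m² (ratio 1).
S·A_cross = εσ·A_surf·T⁴  ⇒  T⁴ = S/(1σ).
T⁴ = 1.00·808/(1·5.67×10⁻⁸) = 1.425×10¹⁰ K⁴.
T = (1.425×10¹⁰)^(1/4).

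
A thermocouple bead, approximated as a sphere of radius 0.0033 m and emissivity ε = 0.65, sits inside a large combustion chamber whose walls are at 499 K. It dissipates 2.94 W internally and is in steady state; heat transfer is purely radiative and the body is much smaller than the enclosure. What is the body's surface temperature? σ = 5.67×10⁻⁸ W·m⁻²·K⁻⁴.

T ≈ 896 K

For a small grey body in a large enclosure, net radiated power = εσA(T⁴ − T_w⁴).
Steady state: P = εσA(T⁴ − T_w⁴) with A = 4πr² = 1.368×10⁻⁴ m².
T⁴ = P/(εσA) + T_w⁴ = 2.94/(0.65·5.67×10⁻⁸·1.368×10⁻⁴) + (499)⁴
    = 5.829×10¹¹ + 6.200×10¹⁰ = 6.449×10¹¹ K⁴.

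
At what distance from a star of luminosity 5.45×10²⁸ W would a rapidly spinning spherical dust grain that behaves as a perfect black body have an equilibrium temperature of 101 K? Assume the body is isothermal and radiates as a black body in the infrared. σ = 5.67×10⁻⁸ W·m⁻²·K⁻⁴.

d ≈ 1.36×10¹³ m

For an isothermal black-emitting sphere, (1−a)S·πr² = σ·4πr²·T⁴ ⇒ S = 4σT⁴/(1−a).
S = 4·5.67×10⁻⁸·(101)⁴/1.00 = 23.60 W/m².
Flux falls as S = L/(4πd²), so d = √(L/(4πS)) = √(5.45×10²⁸/(4π·23.60)).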